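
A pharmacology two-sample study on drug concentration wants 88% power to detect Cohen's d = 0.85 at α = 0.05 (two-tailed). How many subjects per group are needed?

z_{α/2} = 1.96, z_β = Φ⁻¹(0.88) = 1.175. For large effect (d = 0.85): n per group = 2(z_{α/2} + z_β)²/d² = 2(1.96 + 1.175)²/0.85² = 27.2 → 28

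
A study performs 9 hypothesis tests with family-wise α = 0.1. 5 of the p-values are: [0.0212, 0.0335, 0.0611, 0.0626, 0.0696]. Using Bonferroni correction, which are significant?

Bonferroni α = 0.1/9 = 0.01111. None of the given p-values are significant.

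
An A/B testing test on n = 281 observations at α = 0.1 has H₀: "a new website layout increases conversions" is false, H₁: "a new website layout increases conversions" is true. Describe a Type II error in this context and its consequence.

Type II error: failing to reject H₀ when it is false — concluding that a new website layout increases conversions is not supported when in fact it is. Consequence: discarding a layout that would have improved conversions — lost revenue.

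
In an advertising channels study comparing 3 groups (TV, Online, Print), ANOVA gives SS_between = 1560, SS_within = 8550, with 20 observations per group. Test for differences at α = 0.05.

df_between = 2, df_within = 57. F = MS_between/MS_within = 780.0/150.0 = 5.2. F_crit ≈ 3.159. Reject H₀. At least one mean differs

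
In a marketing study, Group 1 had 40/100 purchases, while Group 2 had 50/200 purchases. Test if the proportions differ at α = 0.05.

p̂₁ = 0.4, p̂₂ = 0.25, pooled p̂ = 0.3. z = 2.673. Critical: ±1.96. Reject H₀.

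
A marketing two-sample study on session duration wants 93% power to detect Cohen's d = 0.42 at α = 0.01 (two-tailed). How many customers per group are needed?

z_{α/2} = 2.576, z_β = Φ⁻¹(0.93) = 1.476. For small effect (d = 0.42): n per group = 2(z_{α/2} + z_β)²/d² = 2(2.576 + 1.476)²/0.42² = 186.2 → 187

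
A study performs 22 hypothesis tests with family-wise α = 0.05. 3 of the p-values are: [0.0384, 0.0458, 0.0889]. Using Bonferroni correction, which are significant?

Bonferroni α = 0.05/22 = 0.00227. None of the given p-values are significant.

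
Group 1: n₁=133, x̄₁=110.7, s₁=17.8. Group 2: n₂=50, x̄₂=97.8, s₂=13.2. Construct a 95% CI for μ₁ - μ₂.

Difference = 12.9. SE = √(17.8²/133 + 13.2²/50) = 2.422. CI = (8.15, 17.65)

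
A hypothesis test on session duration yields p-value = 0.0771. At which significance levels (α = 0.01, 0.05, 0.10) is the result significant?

p = 0.0771. Significant at: α = 0.1.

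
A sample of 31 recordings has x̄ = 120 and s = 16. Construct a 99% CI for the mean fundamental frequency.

CI = x̄ ± t*(s/√n) = 120 ± 2.75(16/√31) = (112.1, 127.9)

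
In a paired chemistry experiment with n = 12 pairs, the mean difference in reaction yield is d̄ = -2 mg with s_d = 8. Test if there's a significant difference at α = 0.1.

t = d̄/(s_d/√n) = -2/(8/√12) = -0.866. df = 11, critical t = ±1.796. Fail to reject H₀.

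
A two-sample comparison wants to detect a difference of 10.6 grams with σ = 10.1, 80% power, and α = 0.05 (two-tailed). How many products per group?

n per group = 2(z_α/2 + z_β)²σ²/d² = 2×(1.96 + 0.84)²×10.1²/10.6² = 14.2 → n = 15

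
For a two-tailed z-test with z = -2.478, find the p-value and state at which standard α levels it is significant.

p = 2·P(Z > |-2.478|) = 2·(1 - Φ(2.478)) ≈ 0.0132. Significant at α = 0.1; Significant at α = 0.05.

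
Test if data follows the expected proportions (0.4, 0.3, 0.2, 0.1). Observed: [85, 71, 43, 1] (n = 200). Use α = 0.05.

Expected: [80.0, 60.0, 40.0, 20.0]. χ² = 20.604. df = 3, critical = 7.815. Reject H₀.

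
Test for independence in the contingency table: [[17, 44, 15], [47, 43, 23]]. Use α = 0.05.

χ² = 8.854. df = 2, critical = 5.991. Reject H₀. Variables are dependent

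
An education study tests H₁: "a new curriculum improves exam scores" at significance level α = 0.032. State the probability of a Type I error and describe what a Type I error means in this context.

P(Type I error) = α = 0.032. A Type I error is rejecting H₀ when H₀ is actually true (false positive) — here, concluding that a new curriculum improves exam scores when in fact this is not the case. Consequence: adopting a curriculum that gives no real benefit — disruption for nothing.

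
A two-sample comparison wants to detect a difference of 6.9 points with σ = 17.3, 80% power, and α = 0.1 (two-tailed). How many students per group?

n per group = 2(z_α/2 + z_β)²σ²/d² = 2×(1.645 + 0.84)²×17.3²/6.9² = 77.6 → n = 78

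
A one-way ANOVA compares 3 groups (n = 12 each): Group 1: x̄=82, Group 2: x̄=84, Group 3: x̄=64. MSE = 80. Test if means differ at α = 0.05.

Grand mean = 76.67. SS_between = 2912.0, MS_between = 1456.0. F = 18.2, F_crit ≈ 3.285. Reject H₀.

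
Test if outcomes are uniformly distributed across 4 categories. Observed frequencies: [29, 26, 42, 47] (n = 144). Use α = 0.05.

Expected = 36 each. χ² = Σ(O-E)²/E = 8.5. df = 3, critical value = 7.815. Reject H₀.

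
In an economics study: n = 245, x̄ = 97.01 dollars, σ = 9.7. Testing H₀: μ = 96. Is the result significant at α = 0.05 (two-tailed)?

z = (97.01 - 96)/(9.7/√245) = 1.63. Since |z| ≤ 1.96, not significant at α = 0.05.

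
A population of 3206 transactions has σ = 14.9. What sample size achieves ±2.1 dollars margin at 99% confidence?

Without FPC: n₀ = (2.576×14.9/2.1)² = 334.061. With FPC: n = n₀N/(n₀+N-1) = 302.6 → n = 303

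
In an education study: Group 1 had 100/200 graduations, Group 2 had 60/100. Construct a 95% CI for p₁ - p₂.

p̂₁ = 0.5, p̂₂ = 0.6. Difference = -0.1. CI = (-0.218, 0.018)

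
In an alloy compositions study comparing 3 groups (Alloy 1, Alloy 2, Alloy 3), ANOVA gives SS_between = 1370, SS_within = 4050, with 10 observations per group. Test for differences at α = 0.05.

df_between = 2, df_within = 27. F = MS_between/MS_within = 685.0/150.0 = 4.567. F_crit ≈ 3.354. Reject H₀. At least one mean differs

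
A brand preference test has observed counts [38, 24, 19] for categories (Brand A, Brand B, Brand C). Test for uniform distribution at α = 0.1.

Expected = 27 each. χ² = Σ(O-E)²/E = 7.185. df = 2, critical value = 4.605. Reject H₀.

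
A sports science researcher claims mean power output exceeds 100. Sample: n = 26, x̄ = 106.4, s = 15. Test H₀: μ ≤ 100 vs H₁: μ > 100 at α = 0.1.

t = (106.4 - 100)/(15/√26) = 2.176, df = 25. Critical t = 1.316. Reject H₀.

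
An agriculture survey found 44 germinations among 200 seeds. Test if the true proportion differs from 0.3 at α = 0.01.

p̂ = 0.22, p₀ = 0.3. z = (p̂ - p₀)/√(p₀(1-p₀)/n) = -2.469. Critical: ±2.576. Fail to reject H₀.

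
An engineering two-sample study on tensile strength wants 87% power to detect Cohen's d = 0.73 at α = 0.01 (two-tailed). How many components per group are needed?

z_{α/2} = 2.576, z_β = Φ⁻¹(0.87) = 1.126. For medium effect (d = 0.73): n per group = 2(z_{α/2} + z_β)²/d² = 2(2.576 + 1.126)²/0.73² = 51.4 → 52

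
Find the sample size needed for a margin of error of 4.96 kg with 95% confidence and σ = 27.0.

n = (z*σ/E)² = (1.96×27.0/4.96)² = 113.8 → n = 114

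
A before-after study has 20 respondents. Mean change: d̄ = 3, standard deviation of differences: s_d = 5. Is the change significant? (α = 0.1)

t = d̄/(s_d/√n) = 3/(5/√20) = 2.683. df = 19, critical t = ±1.729. Reject H₀.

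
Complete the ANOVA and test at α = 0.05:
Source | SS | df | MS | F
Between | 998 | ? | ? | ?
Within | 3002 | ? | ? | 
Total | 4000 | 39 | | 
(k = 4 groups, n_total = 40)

df_between = 3, df_within = 36. MS_between = 332.67, MS_within = 83.39. F = 3.989, F_crit ≈ 2.866. Reject H₀.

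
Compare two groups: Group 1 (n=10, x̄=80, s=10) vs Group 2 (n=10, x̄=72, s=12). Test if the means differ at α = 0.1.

Pooled sp = 11.05. t = 1.62, df = 18. Critical t = ±1.734. Fail to reject H₀.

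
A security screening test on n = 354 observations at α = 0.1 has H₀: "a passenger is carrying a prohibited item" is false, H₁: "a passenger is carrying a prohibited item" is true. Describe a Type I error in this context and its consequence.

Type I error: rejecting H₀ when it is true — concluding that a passenger is carrying a prohibited item when in fact it is not. Consequence: detaining an innocent passenger — delay and inconvenience.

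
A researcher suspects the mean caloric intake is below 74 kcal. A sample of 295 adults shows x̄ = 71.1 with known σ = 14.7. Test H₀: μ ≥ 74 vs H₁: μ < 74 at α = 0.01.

z = -3.388. Critical value: -2.33. Reject H₀.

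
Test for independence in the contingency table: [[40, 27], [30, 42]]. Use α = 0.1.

χ² = 4.515. df = 1, critical = 2.706. Reject H₀. Variables are dependent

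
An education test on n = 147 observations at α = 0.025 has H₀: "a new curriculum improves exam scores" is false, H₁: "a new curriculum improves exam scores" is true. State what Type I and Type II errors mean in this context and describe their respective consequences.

Type I (false positive): concluding that a new curriculum improves exam scores when it is not — adopting a curriculum that gives no real benefit — disruption for nothing. Type II (false negative): failing to conclude that a new curriculum improves exam scores when it is — keeping the old curriculum when the new one would have helped students. Which is costlier depends on domain priorities and is a judgement call rather than a statistical fact.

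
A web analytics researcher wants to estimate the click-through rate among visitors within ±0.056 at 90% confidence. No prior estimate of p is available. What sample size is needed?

Conservative approach: use p = 0.5 (maximizes p(1-p) = 0.25). n = z²(0.25)/E² = 1.645²×0.25/0.056² = 215.7 → n = 216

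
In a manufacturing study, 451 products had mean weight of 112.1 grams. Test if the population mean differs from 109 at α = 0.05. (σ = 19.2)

z = (x̄ - μ₀)/(σ/√n) = (112.1 - 109)/(19.2/√451) = 3.429. Critical value: ±1.96. Since |3.429| > 1.96, Reject H₀.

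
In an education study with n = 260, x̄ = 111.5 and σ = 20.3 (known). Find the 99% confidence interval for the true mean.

CI = x̄ ± z*(σ/√n) = 111.5 ± 2.576(20.3/√260) = 111.5 ± 3.24 = (108.26, 114.74)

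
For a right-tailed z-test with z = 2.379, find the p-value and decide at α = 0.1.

p = P(Z > 2.379) = 1 - Φ(2.379) ≈ 0.0087. Since p < 0.1, reject H₀ (significant) at α = 0.1.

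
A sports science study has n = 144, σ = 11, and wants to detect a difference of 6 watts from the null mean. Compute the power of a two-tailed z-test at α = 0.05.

SE = σ/√n = 11/√144 = 0.917. Non-centrality λ = d/SE = 6/0.917 = 6.545. Power ≈ Φ(λ - z_{α/2}) = Φ(6.545 - 1.96) = Φ(4.585) = 1.0.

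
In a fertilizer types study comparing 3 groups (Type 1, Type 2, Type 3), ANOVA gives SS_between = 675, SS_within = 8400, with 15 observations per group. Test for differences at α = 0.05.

df_between = 2, df_within = 42. F = MS_between/MS_within = 337.5/200.0 = 1.688. F_crit ≈ 3.22. Fail to reject H₀.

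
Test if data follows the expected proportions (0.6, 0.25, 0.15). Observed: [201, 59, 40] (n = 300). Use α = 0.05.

Expected: [180.0, 75.0, 45.0]. χ² = 6.419. df = 2, critical = 5.991. Reject H₀.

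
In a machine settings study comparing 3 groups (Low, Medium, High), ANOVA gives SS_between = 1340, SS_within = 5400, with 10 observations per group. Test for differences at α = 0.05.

df_between = 2, df_within = 27. F = MS_between/MS_within = 670.0/200.0 = 3.35. F_crit ≈ 3.354. Fail to reject H₀.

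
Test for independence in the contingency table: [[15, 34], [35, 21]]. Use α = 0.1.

χ² = 10.653. df = 1, critical = 2.706. Reject H₀. Variables are dependent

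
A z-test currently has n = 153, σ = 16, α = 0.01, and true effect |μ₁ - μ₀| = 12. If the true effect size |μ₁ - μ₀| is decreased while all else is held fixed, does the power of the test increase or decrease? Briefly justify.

Power decreases: a smaller true effect decreases the non-centrality λ = |μ₁ - μ₀|/(σ/√n).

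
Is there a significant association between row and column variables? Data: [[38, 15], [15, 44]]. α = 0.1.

χ² = 23.983. df = 1, critical = 2.706. Reject H₀. Variables are dependent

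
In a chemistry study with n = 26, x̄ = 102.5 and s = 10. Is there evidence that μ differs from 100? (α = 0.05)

t = (x̄ - μ₀)/(s/√n) = (102.5 - 100)/(10/√26) = 1.275. df = 25, critical t = ±2.06. Fail to reject H₀.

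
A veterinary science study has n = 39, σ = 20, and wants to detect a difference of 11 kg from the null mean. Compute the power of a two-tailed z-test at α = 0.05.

SE = σ/√n = 20/√39 = 3.203. Non-centrality λ = d/SE = 11/3.203 = 3.435. Power ≈ Φ(λ - z_{α/2}) = Φ(3.435 - 1.96) = Φ(1.475) = 0.93.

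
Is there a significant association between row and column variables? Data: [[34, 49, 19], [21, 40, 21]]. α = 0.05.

χ² = 1.932. df = 2, critical = 5.991. Fail to reject H₀. No evidence of dependence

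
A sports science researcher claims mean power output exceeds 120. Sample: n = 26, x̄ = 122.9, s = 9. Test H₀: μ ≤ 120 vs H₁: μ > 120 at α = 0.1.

t = (122.9 - 120)/(9/√26) = 1.643, df = 25. Critical t = 1.316. Reject H₀.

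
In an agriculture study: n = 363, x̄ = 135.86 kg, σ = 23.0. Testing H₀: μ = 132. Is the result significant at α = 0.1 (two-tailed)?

z = (135.86 - 132)/(23.0/√363) = 3.198. Since |z| > 1.645, significant at α = 0.1.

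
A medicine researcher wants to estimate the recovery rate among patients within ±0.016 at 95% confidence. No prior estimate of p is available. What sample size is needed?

Conservative approach: use p = 0.5 (maximizes p(1-p) = 0.25). n = z²(0.25)/E² = 1.96²×0.25/0.016² = 3751.6 → n = 3752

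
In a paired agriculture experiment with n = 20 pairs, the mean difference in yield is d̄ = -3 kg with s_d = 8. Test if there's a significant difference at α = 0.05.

t = d̄/(s_d/√n) = -3/(8/√20) = -1.677. df = 19, critical t = ±2.093. Fail to reject H₀.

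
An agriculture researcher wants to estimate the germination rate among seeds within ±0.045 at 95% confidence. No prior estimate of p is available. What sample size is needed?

Conservative approach: use p = 0.5 (maximizes p(1-p) = 0.25). n = z²(0.25)/E² = 1.96²×0.25/0.045² = 474.3 → n = 475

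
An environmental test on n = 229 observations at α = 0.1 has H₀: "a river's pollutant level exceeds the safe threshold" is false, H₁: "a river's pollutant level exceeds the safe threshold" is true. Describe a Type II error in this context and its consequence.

Type II error: failing to reject H₀ when it is false — concluding that a river's pollutant level exceeds the safe threshold is not supported when in fact it is. Consequence: allowing unsafe pollution to continue.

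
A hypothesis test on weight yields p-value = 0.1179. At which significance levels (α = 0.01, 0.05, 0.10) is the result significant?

p = 0.1179. Not significant at any of the given levels.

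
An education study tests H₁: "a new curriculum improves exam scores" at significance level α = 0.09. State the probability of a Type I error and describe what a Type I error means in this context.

P(Type I error) = α = 0.09. A Type I error is rejecting H₀ when H₀ is actually true (false positive) — here, concluding that a new curriculum improves exam scores when in fact this is not the case. Consequence: adopting a curriculum that gives no real benefit — disruption for nothing.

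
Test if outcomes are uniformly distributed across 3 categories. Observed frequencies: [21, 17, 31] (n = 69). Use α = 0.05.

Expected = 23 each. χ² = Σ(O-E)²/E = 4.522. df = 2, critical value = 5.991. Fail to reject H₀.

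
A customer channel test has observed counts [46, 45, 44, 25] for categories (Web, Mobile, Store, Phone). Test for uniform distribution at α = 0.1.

Expected = 40 each. χ² = Σ(O-E)²/E = 7.55. df = 3, critical value = 6.251. Reject H₀.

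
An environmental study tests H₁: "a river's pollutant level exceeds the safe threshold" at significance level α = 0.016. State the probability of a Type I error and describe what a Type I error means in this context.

P(Type I error) = α = 0.016. A Type I error is rejecting H₀ when H₀ is actually true (false positive) — here, concluding that a river's pollutant level exceeds the safe threshold when in fact this is not the case. Consequence: shutting down a compliant factory unnecessarily.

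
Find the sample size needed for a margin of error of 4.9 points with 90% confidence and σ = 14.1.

n = (z*σ/E)² = (1.645×14.1/4.9)² = 22.4 → n = 23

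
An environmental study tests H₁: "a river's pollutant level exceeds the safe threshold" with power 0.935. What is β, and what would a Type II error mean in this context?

β = 1 - power = 1 - 0.935 = 0.065. A Type II error is failing to reject H₀ when H₀ is false (false negative) — here, failing to conclude that a river's pollutant level exceeds the safe threshold when in fact it is true. Consequence: allowing unsafe pollution to continue.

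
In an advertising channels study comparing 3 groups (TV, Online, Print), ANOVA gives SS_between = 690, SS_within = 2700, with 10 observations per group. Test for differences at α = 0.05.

df_between = 2, df_within = 27. F = MS_between/MS_within = 345.0/100.0 = 3.45. F_crit ≈ 3.354. Reject H₀. At least one mean differs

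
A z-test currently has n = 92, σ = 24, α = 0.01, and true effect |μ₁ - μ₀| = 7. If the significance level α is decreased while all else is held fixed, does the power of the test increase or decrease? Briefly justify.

Power decreases: a smaller α raises the critical value, so less of the H₁ sampling distribution falls in the rejection region.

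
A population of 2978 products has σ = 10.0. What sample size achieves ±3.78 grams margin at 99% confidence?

Without FPC: n₀ = (2.576×10.0/3.78)² = 46.442. With FPC: n = n₀N/(n₀+N-1) = 45.7 → n = 46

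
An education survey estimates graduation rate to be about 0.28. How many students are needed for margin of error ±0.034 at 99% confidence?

n = z²p(1-p)/E² = 2.576²×0.28×0.72/0.034² = 1157.2 → n = 1158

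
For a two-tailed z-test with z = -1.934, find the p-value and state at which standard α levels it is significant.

p = 2·P(Z > |-1.934|) = 2·(1 - Φ(1.934)) ≈ 0.0531. Significant at α = 0.1.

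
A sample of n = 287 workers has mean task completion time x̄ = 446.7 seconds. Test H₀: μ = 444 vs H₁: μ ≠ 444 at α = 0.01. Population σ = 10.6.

z = (x̄ - μ₀)/(σ/√n) = (446.7 - 444)/(10.6/√287) = 4.315. Critical value: ±2.576. Since |4.315| > 2.576, Reject H₀.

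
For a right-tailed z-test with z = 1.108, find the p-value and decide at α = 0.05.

p = P(Z > 1.108) = 1 - Φ(1.108) ≈ 0.1339. Since p ≥ 0.05, fail to reject H₀ (not significant) at α = 0.05.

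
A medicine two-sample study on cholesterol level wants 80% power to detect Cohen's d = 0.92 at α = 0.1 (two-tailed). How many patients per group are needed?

z_{α/2} = 1.645, z_β = Φ⁻¹(0.8) = 0.842. For large effect (d = 0.92): n per group = 2(z_{α/2} + z_β)²/d² = 2(1.645 + 0.842)²/0.92² = 14.6 → 15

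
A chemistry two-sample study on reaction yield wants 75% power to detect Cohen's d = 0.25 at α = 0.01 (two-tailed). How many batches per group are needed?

z_{α/2} = 2.576, z_β = Φ⁻¹(0.75) = 0.674. For small effect (d = 0.25): n per group = 2(z_{α/2} + z_β)²/d² = 2(2.576 + 0.674)²/0.25² = 338.0 → 338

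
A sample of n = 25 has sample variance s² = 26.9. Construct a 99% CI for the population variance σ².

df = 24. χ²_{0.005} = 45.559, χ²_{0.995} = 9.886. CI for σ² = ((n-1)s²/χ²_{α/2}, (n-1)s²/χ²_{1-α/2}) = (24·26.9/45.559, 24·26.9/9.886) = (14.17, 65.3)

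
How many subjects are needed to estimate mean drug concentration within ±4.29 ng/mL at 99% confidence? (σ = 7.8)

n = (z*σ/E)² = (2.576×7.8/4.29)² = 21.9 → n = 22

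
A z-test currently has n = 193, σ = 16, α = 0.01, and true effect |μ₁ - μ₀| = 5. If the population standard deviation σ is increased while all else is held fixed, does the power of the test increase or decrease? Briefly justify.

Power decreases: a larger σ inflates the standard error σ/√n, pulling the sampling distribution under H₁ back toward the critical value.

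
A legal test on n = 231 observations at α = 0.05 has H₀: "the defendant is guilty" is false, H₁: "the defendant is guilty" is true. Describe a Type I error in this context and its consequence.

Type I error: rejecting H₀ when it is true — concluding that the defendant is guilty when in fact it is not. Consequence: convicting an innocent person.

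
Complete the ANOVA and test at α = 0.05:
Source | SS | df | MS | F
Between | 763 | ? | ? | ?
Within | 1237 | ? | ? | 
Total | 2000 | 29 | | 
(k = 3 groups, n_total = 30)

df_between = 2, df_within = 27. MS_between = 381.5, MS_within = 45.81. F = 8.327, F_crit ≈ 3.354. Reject H₀.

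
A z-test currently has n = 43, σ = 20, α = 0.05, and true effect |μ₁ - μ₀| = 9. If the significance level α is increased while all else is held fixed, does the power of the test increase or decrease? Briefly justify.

Power increases: a larger α lowers the critical value, so more of the H₁ sampling distribution falls in the rejection region.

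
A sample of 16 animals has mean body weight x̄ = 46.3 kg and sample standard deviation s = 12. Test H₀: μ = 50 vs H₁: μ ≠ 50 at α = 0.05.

t = (x̄ - μ₀)/(s/√n) = (46.3 - 50)/(12/√16) = -1.233. df = 15, critical t = ±2.131. Fail to reject H₀.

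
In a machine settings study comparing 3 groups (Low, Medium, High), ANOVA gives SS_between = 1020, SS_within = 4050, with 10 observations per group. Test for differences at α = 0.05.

df_between = 2, df_within = 27. F = MS_between/MS_within = 510.0/150.0 = 3.4. F_crit ≈ 3.354. Reject H₀. At least one mean differs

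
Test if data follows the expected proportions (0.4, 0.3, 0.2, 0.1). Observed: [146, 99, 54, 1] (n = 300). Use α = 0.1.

Expected: [120.0, 90.0, 60.0, 30.0]. χ² = 35.167. df = 3, critical = 6.251. Reject H₀.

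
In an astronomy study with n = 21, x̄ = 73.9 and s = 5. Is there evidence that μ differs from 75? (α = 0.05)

t = (x̄ - μ₀)/(s/√n) = (73.9 - 75)/(5/√21) = -1.008. df = 20, critical t = ±2.086. Fail to reject H₀.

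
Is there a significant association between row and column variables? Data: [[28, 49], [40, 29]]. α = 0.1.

χ² = 6.828. df = 1, critical = 2.706. Reject H₀. Variables are dependent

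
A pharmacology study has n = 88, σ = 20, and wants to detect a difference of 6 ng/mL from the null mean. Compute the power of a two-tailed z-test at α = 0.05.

SE = σ/√n = 20/√88 = 2.132. Non-centrality λ = d/SE = 6/2.132 = 2.814. Power ≈ Φ(λ - z_{α/2}) = Φ(2.814 - 1.96) = Φ(0.854) = 0.804.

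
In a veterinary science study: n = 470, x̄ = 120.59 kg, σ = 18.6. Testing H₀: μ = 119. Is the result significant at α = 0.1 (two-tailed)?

z = (120.59 - 119)/(18.6/√470) = 1.853. Since |z| > 1.645, significant at α = 0.1.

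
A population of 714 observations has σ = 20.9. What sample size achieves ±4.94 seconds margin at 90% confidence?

Without FPC: n₀ = (1.645×20.9/4.94)² = 48.436. With FPC: n = n₀N/(n₀+N-1) = 45.4 → n = 46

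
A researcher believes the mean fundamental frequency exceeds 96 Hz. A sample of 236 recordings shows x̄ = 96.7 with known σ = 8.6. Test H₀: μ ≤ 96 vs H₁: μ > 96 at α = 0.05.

z = 1.25. Critical value: 1.645. Fail to reject H₀.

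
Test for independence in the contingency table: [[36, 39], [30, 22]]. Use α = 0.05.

χ² = 1.156. df = 1, critical = 3.841. Fail to reject H₀. No evidence of dependence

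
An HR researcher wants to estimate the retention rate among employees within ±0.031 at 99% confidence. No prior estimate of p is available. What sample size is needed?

Conservative approach: use p = 0.5 (maximizes p(1-p) = 0.25). n = z²(0.25)/E² = 2.576²×0.25/0.031² = 1726.3 → n = 1727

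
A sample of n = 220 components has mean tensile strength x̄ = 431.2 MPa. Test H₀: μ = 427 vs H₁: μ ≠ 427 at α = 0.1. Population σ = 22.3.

z = (x̄ - μ₀)/(σ/√n) = (431.2 - 427)/(22.3/√220) = 2.794. Critical value: ±1.645. Since |2.794| > 1.645, Reject H₀.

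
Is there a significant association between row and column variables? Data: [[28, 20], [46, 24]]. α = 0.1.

χ² = 0.663. df = 1, critical = 2.706. Fail to reject H₀. No evidence of dependence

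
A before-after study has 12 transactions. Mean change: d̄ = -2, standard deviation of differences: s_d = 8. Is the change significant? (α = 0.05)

t = d̄/(s_d/√n) = -2/(8/√12) = -0.866. df = 11, critical t = ±2.201. Fail to reject H₀.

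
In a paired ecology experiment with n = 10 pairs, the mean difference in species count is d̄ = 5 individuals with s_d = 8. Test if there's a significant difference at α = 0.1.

t = d̄/(s_d/√n) = 5/(8/√10) = 1.976. df = 9, critical t = ±1.833. Reject H₀.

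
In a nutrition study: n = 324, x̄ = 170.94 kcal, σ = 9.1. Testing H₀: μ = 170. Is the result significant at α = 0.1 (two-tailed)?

z = (170.94 - 170)/(9.1/√324) = 1.859. Since |z| > 1.645, significant at α = 0.1.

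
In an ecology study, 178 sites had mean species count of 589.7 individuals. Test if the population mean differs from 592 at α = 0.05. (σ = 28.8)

z = (x̄ - μ₀)/(σ/√n) = (589.7 - 592)/(28.8/√178) = -1.065. Critical value: ±1.96. Since |-1.065| ≤ 1.96, Fail to reject H₀.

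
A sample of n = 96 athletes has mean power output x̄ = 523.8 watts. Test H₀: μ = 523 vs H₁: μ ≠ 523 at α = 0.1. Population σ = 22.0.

z = (x̄ - μ₀)/(σ/√n) = (523.8 - 523)/(22.0/√96) = 0.356. Critical value: ±1.645. Since |0.356| ≤ 1.645, Fail to reject H₀.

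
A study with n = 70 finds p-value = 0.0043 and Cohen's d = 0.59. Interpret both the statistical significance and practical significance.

Statistically significant (p = 0.0043 < 0.05). Cohen's d = 0.59 indicates a medium effect size. Both statistical and practical significance should be considered.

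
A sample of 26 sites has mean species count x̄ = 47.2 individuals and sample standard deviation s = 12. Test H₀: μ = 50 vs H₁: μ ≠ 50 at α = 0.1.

t = (x̄ - μ₀)/(s/√n) = (47.2 - 50)/(12/√26) = -1.19. df = 25, critical t = ±1.708. Fail to reject H₀.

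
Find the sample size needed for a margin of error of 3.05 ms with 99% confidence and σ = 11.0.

n = (z*σ/E)² = (2.576×11.0/3.05)² = 86.3 → n = 87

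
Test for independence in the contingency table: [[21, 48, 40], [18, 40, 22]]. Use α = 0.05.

χ² = 1.776. df = 2, critical = 5.991. Fail to reject H₀. No evidence of dependence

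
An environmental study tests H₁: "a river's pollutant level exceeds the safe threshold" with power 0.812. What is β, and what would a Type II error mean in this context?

β = 1 - power = 1 - 0.812 = 0.188. A Type II error is failing to reject H₀ when H₀ is false (false negative) — here, failing to conclude that a river's pollutant level exceeds the safe threshold when in fact it is true. Consequence: allowing unsafe pollution to continue.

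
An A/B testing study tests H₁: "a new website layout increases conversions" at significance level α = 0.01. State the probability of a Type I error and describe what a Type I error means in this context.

P(Type I error) = α = 0.01. A Type I error is rejecting H₀ when H₀ is actually true (false positive) — here, concluding that a new website layout increases conversions when in fact this is not the case. Consequence: rolling out a layout that doesn't actually help — wasted engineering effort.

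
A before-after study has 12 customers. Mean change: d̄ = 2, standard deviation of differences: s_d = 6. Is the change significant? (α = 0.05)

t = d̄/(s_d/√n) = 2/(6/√12) = 1.155. df = 11, critical t = ±2.201. Fail to reject H₀.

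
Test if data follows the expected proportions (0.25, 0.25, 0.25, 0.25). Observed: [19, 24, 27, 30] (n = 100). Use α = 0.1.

Expected: [25.0, 25.0, 25.0, 25.0]. χ² = 2.64. df = 3, critical = 6.251. Fail to reject H₀.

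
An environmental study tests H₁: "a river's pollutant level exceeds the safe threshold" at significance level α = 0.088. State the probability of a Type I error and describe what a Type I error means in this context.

P(Type I error) = α = 0.088. A Type I error is rejecting H₀ when H₀ is actually true (false positive) — here, concluding that a river's pollutant level exceeds the safe threshold when in fact this is not the case. Consequence: shutting down a compliant factory unnecessarily.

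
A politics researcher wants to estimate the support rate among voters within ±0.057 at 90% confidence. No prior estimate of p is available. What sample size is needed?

Conservative approach: use p = 0.5 (maximizes p(1-p) = 0.25). n = z²(0.25)/E² = 1.645²×0.25/0.057² = 208.2 → n = 209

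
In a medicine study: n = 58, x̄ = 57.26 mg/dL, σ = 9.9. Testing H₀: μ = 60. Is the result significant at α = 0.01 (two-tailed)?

z = (57.26 - 60)/(9.9/√58) = -2.108. Since |z| ≤ 2.576, not significant at α = 0.01.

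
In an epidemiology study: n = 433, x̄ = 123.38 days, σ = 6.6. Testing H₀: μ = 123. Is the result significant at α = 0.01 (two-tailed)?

z = (123.38 - 123)/(6.6/√433) = 1.198. Since |z| ≤ 2.576, not significant at α = 0.01.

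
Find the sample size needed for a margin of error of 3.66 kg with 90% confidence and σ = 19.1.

n = (z*σ/E)² = (1.645×19.1/3.66)² = 73.7 → n = 74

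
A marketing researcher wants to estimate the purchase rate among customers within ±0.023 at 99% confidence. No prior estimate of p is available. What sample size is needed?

Conservative approach: use p = 0.5 (maximizes p(1-p) = 0.25). n = z²(0.25)/E² = 2.576²×0.25/0.023² = 3136.0 → n = 3136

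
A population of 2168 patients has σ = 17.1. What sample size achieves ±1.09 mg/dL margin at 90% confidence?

Without FPC: n₀ = (1.645×17.1/1.09)² = 665.995. With FPC: n = n₀N/(n₀+N-1) = 509.7 → n = 510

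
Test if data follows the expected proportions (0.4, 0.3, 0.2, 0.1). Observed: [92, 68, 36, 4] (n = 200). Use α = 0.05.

Expected: [80.0, 60.0, 40.0, 20.0]. χ² = 16.067. df = 3, critical = 7.815. Reject H₀.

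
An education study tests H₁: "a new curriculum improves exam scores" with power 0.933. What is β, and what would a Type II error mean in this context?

β = 1 - power = 1 - 0.933 = 0.067. A Type II error is failing to reject H₀ when H₀ is false (false negative) — here, failing to conclude that a new curriculum improves exam scores when in fact it is true. Consequence: keeping the old curriculum when the new one would have helped students.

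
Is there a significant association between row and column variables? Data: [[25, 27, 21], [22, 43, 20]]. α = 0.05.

χ² = 2.979. df = 2, critical = 5.991. Fail to reject H₀. No evidence of dependence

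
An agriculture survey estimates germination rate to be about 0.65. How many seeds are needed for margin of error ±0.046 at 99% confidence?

n = z²p(1-p)/E² = 2.576²×0.65×0.35/0.046² = 713.4 → n = 714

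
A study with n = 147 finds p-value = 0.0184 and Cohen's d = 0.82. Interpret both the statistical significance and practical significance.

Statistically significant (p = 0.0184 < 0.05). Cohen's d = 0.82 indicates a large effect size. Both statistical and practical significance should be considered.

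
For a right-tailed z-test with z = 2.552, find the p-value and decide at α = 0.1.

p = P(Z > 2.552) = 1 - Φ(2.552) ≈ 0.0054. Since p < 0.1, reject H₀ (significant) at α = 0.1.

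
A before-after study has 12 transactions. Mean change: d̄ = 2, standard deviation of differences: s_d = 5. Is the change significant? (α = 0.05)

t = d̄/(s_d/√n) = 2/(5/√12) = 1.386. df = 11, critical t = ±2.201. Fail to reject H₀.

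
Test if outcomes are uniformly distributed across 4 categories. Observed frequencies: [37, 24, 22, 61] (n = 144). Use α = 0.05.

Expected = 36 each. χ² = Σ(O-E)²/E = 26.833. df = 3, critical value = 7.815. Reject H₀.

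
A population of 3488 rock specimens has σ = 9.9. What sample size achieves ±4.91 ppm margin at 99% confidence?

Without FPC: n₀ = (2.576×9.9/4.91)² = 26.977. With FPC: n = n₀N/(n₀+N-1) = 26.8 → n = 27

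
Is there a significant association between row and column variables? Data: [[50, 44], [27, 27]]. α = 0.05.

χ² = 0.14. df = 1, critical = 3.841. Fail to reject H₀. No evidence of dependence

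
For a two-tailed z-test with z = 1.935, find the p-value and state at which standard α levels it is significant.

p = 2·P(Z > |1.935|) = 2·(1 - Φ(1.935)) ≈ 0.053. Significant at α = 0.1.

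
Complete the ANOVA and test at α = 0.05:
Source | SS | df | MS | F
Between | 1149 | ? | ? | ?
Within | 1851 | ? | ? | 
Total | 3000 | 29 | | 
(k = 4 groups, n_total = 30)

df_between = 3, df_within = 26. MS_between = 383.0, MS_within = 71.19. F = 5.38, F_crit ≈ 2.975. Reject H₀.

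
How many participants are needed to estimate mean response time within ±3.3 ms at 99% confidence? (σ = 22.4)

n = (z*σ/E)² = (2.576×22.4/3.3)² = 305.7 → n = 306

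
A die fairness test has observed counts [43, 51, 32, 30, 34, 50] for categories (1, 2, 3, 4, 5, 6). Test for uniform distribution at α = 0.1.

Expected = 40 each. χ² = Σ(O-E)²/E = 10.75. df = 5, critical value = 9.236. Reject H₀.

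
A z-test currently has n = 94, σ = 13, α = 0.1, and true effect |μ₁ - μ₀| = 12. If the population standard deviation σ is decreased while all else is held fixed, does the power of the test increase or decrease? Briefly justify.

Power increases: a smaller σ shrinks the standard error σ/√n, moving the sampling distribution under H₁ further from the critical value.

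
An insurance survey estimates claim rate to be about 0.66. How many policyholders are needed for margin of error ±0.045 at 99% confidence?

n = z²p(1-p)/E² = 2.576²×0.66×0.34/0.045² = 735.3 → n = 736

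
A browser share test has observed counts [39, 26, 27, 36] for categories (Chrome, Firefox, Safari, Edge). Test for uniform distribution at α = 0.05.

Expected = 32 each. χ² = Σ(O-E)²/E = 3.938. df = 3, critical value = 7.815. Fail to reject H₀.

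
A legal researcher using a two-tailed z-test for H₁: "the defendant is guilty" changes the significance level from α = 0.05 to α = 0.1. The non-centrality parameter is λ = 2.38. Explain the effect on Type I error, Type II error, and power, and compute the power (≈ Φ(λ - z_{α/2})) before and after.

Increasing α from 0.05 to 0.1:
• Type I error rate increases (α is the Type I rate by definition).
• Critical value moves from z_{α/2} = 1.96 to 1.645, so power = Φ(λ - z_{α/2}) goes from Φ(2.38 - 1.96) = 0.663 to Φ(2.38 - 1.645) = 0.769.
• Type II error rate β = 1 - power therefore decreases (0.337 → 0.231).
Appropriate when false negatives are costly — here, acquitting a guilty person.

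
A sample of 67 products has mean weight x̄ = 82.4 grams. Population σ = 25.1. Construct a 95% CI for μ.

CI = x̄ ± z*(σ/√n) = 82.4 ± 1.96(25.1/√67) = 82.4 ± 6.01 = (76.39, 88.41)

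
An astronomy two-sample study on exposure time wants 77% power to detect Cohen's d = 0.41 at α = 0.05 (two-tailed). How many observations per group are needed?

z_{α/2} = 1.96, z_β = Φ⁻¹(0.77) = 0.739. For small effect (d = 0.41): n per group = 2(z_{α/2} + z_β)²/d² = 2(1.96 + 0.739)²/0.41² = 86.7 → 87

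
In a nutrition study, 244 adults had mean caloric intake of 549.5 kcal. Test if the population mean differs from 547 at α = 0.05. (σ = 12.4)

z = (x̄ - μ₀)/(σ/√n) = (549.5 - 547)/(12.4/√244) = 3.149. Critical value: ±1.96. Since |3.149| > 1.96, Reject H₀.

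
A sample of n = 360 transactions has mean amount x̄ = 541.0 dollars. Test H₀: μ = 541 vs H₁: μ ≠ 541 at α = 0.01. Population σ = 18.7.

z = (x̄ - μ₀)/(σ/√n) = (541.0 - 541)/(18.7/√360) = 0.0. Critical value: ±2.576. Since |0.0| ≤ 2.576, Fail to reject H₀.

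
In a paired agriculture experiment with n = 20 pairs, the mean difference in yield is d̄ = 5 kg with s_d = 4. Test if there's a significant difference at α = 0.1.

t = d̄/(s_d/√n) = 5/(4/√20) = 5.59. df = 19, critical t = ±1.729. Reject H₀.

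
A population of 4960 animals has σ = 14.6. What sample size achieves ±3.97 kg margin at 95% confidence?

Without FPC: n₀ = (1.96×14.6/3.97)² = 51.956. With FPC: n = n₀N/(n₀+N-1) = 51.4 → n = 52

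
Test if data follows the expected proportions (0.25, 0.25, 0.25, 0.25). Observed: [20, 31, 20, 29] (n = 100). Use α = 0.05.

Expected: [25.0, 25.0, 25.0, 25.0]. χ² = 4.08. df = 3, critical = 7.815. Fail to reject H₀.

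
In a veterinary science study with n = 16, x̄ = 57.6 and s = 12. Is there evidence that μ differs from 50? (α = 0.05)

t = (x̄ - μ₀)/(s/√n) = (57.6 - 50)/(12/√16) = 2.533. df = 15, critical t = ±2.131. Reject H₀.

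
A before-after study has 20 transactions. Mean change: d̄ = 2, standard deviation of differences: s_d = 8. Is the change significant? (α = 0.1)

t = d̄/(s_d/√n) = 2/(8/√20) = 1.118. df = 19, critical t = ±1.729. Fail to reject H₀.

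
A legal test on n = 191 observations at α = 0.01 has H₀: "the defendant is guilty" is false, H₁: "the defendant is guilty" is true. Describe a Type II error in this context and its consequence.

Type II error: failing to reject H₀ when it is false — concluding that the defendant is guilty is not supported when in fact it is. Consequence: acquitting a guilty person.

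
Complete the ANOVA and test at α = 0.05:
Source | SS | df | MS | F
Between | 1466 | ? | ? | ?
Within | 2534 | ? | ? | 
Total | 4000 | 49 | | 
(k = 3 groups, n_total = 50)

df_between = 2, df_within = 47. MS_between = 733.0, MS_within = 53.91. F = 13.596, F_crit ≈ 3.195. Reject H₀.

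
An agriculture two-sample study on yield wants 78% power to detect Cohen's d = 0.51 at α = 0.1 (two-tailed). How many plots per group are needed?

z_{α/2} = 1.645, z_β = Φ⁻¹(0.78) = 0.772. For medium effect (d = 0.51): n per group = 2(z_{α/2} + z_β)²/d² = 2(1.645 + 0.772)²/0.51² = 44.9 → 45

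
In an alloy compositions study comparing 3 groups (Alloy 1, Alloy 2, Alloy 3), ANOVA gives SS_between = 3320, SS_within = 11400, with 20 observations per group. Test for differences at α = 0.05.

df_between = 2, df_within = 57. F = MS_between/MS_within = 1660.0/200.0 = 8.3. F_crit ≈ 3.159. Reject H₀. At least one mean differs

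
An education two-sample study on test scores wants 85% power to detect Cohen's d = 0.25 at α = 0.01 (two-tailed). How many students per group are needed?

z_{α/2} = 2.576, z_β = Φ⁻¹(0.85) = 1.036. For small effect (d = 0.25): n per group = 2(z_{α/2} + z_β)²/d² = 2(2.576 + 1.036)²/0.25² = 417.5 → 418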